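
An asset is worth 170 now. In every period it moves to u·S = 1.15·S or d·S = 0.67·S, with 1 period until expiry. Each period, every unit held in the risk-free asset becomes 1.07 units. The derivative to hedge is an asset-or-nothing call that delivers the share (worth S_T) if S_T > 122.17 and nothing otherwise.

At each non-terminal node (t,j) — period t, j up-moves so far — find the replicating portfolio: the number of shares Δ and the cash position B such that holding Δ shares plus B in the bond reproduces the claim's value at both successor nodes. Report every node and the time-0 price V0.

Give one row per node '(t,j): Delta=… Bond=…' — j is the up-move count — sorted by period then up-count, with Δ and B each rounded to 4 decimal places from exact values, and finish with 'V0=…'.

(0,0): Delta=2.3958 Bond=-255.0331
V0=152.2586

Risk-neutral probability p* = (R−d)/(u−d) = (1.07−0.67)/(1.15−0.67) = 0.8333.
Payoff layer (t=1): V(1,0)=0.0000, V(1,1)=195.5000
(0,0): S=170.0000. Δ = (V_up−V_dn)/(S_up−S_dn) = (195.5000−0.0000)/(195.5000−113.9000) = 2.3958. V = [p*·195.5000 + (1−p*)·0.0000]/1.07 = 152.2586. B = V − Δ·S = -255.0331.
Root portfolio cost Δ·170+B reproduces V0=152.2586.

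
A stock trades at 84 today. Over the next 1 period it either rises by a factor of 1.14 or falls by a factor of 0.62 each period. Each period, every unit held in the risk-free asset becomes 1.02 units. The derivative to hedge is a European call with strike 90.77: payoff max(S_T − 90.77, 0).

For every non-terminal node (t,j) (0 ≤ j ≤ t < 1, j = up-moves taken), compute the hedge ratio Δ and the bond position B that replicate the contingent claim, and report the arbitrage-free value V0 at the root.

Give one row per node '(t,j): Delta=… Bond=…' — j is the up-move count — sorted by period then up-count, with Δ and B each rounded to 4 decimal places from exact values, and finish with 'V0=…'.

(0,0): Delta=0.1142 Bond=-5.8330
V0=3.7632

No-arbitrage ⇒ martingale measure with p* = (R−d)/(u−d) = 0.7692.
Payoff layer (t=1): V(1,0)=0.0000, V(1,1)=4.9900
(0,0): S=84.0000. Δ = (V_up−V_dn)/(S_up−S_dn) = (4.9900−0.0000)/(95.7600−52.0800) = 0.1142. V = [p*·4.9900 + (1−p*)·0.0000]/1.02 = 3.7632. B = V − Δ·S = -5.8330.
Self-financing check: at every node Δ·S+B equals the discounted successor values.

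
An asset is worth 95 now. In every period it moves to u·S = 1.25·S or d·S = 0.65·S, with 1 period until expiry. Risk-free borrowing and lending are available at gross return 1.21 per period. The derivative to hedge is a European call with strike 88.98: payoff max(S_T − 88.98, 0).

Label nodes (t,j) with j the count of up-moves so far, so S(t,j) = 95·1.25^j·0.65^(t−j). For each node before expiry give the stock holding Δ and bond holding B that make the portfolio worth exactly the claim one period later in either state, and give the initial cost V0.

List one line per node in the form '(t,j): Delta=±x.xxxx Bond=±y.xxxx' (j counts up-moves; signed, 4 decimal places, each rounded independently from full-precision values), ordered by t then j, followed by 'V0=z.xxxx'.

No-arbitrage ⇒ martingale measure with p* = (R−d)/(u−d) = 0.9333.
At expiry t=1: V(1,0)=0.0000, V(1,1)=29.7700
  t=0,j=0: stock 95.0000 → up 118.7500 (V=29.7700), down 61.7500 (V=0.0000). Price 22.9631; hedge Δ=0.5223, bond B=-26.6536.
Each (Δ,B) replicates both successor values, so the strategy is self-financing and V0 is arbitrage-free.

(0,0): Delta=0.5223 Bond=-26.6536
V0=22.9631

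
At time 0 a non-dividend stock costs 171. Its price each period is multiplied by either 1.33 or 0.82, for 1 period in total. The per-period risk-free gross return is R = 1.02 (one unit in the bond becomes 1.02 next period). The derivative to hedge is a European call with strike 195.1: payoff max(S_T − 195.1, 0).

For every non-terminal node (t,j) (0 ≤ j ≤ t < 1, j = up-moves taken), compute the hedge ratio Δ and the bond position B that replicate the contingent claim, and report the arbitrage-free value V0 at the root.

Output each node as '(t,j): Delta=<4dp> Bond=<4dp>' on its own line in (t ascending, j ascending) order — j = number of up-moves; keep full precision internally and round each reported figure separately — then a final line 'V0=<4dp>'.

(0,0): Delta=0.3707 Bond=-50.9623
V0=12.4298

No-arbitrage ⇒ martingale measure with p* = (R−d)/(u−d) = 0.3922.
At expiry t=1: V(1,0)=0.0000, V(1,1)=32.3300
(0,0): S=171.0000. Δ = (V_up−V_dn)/(S_up−S_dn) = (32.3300−0.0000)/(227.4300−140.2200) = 0.3707. V = [p*·32.3300 + (1−p*)·0.0000]/1.02 = 12.4298. B = V − Δ·S = -50.9623.
Check: Δ(0,0)·S0 + B(0,0) = 12.4298 = V0.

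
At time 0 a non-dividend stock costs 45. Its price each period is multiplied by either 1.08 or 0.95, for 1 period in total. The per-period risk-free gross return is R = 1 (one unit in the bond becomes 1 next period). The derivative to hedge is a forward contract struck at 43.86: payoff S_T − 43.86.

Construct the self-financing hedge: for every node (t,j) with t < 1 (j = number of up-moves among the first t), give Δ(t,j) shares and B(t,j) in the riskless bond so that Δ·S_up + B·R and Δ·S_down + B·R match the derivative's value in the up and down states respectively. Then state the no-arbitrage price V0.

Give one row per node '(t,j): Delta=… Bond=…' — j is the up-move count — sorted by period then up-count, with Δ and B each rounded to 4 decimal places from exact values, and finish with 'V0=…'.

Risk-neutral probability p* = (R−d)/(u−d) = (1−0.95)/(1.08−0.95) = 0.3846.
At expiry t=1: V(1,0)=-1.1100, V(1,1)=4.7400
(0,0): S=45.0000. Δ = (V_up−V_dn)/(S_up−S_dn) = (4.7400−-1.1100)/(48.6000−42.7500) = 1.0000. V = [p*·4.7400 + (1−p*)·-1.1100]/1 = 1.1400. B = V − Δ·S = -43.8600.
Root portfolio cost Δ·45+B reproduces V0=1.1400.

(0,0): Delta=1.0000 Bond=-43.8600
V0=1.1400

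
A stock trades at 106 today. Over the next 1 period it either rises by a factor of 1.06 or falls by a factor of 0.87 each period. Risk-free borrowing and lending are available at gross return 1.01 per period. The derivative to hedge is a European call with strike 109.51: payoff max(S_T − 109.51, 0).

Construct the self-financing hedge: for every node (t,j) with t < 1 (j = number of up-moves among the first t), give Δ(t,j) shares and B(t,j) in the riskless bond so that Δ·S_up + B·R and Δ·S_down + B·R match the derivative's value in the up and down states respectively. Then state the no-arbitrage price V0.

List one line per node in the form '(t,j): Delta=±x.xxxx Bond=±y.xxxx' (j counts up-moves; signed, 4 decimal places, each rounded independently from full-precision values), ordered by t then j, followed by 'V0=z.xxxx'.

(0,0): Delta=0.1415 Bond=-12.9208
V0=2.0792

Since d<R<u, set p* = (R−d)/(u−d) = 0.7368; price each node as the discounted p*-expectation of its children.
Payoff layer (t=1): V(1,0)=0.0000, V(1,1)=2.8500
(0,0): S=106.0000. Δ = (V_up−V_dn)/(S_up−S_dn) = (2.8500−0.0000)/(112.3600−92.2200) = 0.1415. V = [p*·2.8500 + (1−p*)·0.0000]/1.01 = 2.0792. B = V − Δ·S = -12.9208.
Each (Δ,B) replicates both successor values, so the strategy is self-financing and V0 is arbitrage-free.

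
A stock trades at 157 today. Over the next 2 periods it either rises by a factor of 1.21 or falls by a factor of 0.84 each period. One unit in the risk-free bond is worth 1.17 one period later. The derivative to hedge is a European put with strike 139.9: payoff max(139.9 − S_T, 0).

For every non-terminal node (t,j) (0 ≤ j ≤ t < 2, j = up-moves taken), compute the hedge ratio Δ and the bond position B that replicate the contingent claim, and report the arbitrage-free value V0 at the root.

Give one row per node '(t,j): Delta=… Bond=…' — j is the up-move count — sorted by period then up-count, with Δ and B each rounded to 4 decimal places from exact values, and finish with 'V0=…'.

(0,0): Delta=-0.0463 Bond=7.5210
(1,0): Delta=-0.5968 Bond=81.3956
(1,1): Delta=0.0000 Bond=0.0000
V0=0.2486

No-arbitrage ⇒ martingale measure with p* = (R−d)/(u−d) = 0.8919.
Terminal values V(2,·): V(2,0)=29.1208, V(2,1)=0.0000, V(2,2)=0.0000
(1,0): S=131.8800. Δ = (V_up−V_dn)/(S_up−S_dn) = (0.0000−29.1208)/(159.5748−110.7792) = -0.5968. V = [p*·0.0000 + (1−p*)·29.1208]/1.17 = 2.6908. B = V − Δ·S = 81.3956.
(1,1): S=189.9700. Δ = (V_up−V_dn)/(S_up−S_dn) = (0.0000−0.0000)/(229.8637−159.5748) = 0.0000. V = [p*·0.0000 + (1−p*)·0.0000]/1.17 = 0.0000. B = V − Δ·S = 0.0000.
(0,0): S=157.0000. Δ = (V_up−V_dn)/(S_up−S_dn) = (0.0000−2.6908)/(189.9700−131.8800) = -0.0463. V = [p*·0.0000 + (1−p*)·2.6908]/1.17 = 0.2486. B = V − Δ·S = 7.5210.
The time-0 hedge costs 0.2486, which is the no-arbitrage price.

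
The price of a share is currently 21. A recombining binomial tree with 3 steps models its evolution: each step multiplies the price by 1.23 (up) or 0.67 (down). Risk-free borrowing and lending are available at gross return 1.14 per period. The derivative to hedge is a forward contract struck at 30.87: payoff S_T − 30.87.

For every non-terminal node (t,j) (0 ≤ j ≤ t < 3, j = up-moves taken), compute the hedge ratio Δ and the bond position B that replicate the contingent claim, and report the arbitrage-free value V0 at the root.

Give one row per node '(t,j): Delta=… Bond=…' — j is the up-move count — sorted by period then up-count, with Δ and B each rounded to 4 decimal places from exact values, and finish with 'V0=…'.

The replicating-portfolio and risk-neutral prices coincide; use p* = (1.14−0.67)/(1.23−0.67) = 0.8393 for the latter.
Payoff layer (t=3): V(3,0)=-24.5540, V(3,1)=-19.2749, V(3,2)=-9.5835, V(3,3)=8.2082
(2,0): S=9.4269. Δ = (V_up−V_dn)/(S_up−S_dn) = (-19.2749−-24.5540)/(11.5951−6.3160) = 1.0000. V = [p*·-19.2749 + (1−p*)·-24.5540]/1.14 = -17.6520. B = V − Δ·S = -27.0789.
(2,1): S=17.3061. Δ = (V_up−V_dn)/(S_up−S_dn) = (-9.5835−-19.2749)/(21.2865−11.5951) = 1.0000. V = [p*·-9.5835 + (1−p*)·-19.2749]/1.14 = -9.7728. B = V − Δ·S = -27.0789.
(2,2): S=31.7709. Δ = (V_up−V_dn)/(S_up−S_dn) = (8.2082−-9.5835)/(39.0782−21.2865) = 1.0000. V = [p*·8.2082 + (1−p*)·-9.5835]/1.14 = 4.6920. B = V − Δ·S = -27.0789.
(1,0): S=14.0700. Δ = (V_up−V_dn)/(S_up−S_dn) = (-9.7728−-17.6520)/(17.3061−9.4269) = 1.0000. V = [p*·-9.7728 + (1−p*)·-17.6520]/1.14 = -9.6835. B = V − Δ·S = -23.7535.
(1,1): S=25.8300. Δ = (V_up−V_dn)/(S_up−S_dn) = (4.6920−-9.7728)/(31.7709−17.3061) = 1.0000. V = [p*·4.6920 + (1−p*)·-9.7728]/1.14 = 2.0765. B = V − Δ·S = -23.7535.
(0,0): S=21.0000. Δ = (V_up−V_dn)/(S_up−S_dn) = (2.0765−-9.6835)/(25.8300−14.0700) = 1.0000. V = [p*·2.0765 + (1−p*)·-9.6835]/1.14 = 0.1636. B = V − Δ·S = -20.8364.
The time-0 hedge costs 0.1636, which is the no-arbitrage price.

(0,0): Delta=1.0000 Bond=-20.8364
(1,0): Delta=1.0000 Bond=-23.7535
(1,1): Delta=1.0000 Bond=-23.7535
(2,0): Delta=1.0000 Bond=-27.0789
(2,1): Delta=1.0000 Bond=-27.0789
(2,2): Delta=1.0000 Bond=-27.0789
V0=0.1636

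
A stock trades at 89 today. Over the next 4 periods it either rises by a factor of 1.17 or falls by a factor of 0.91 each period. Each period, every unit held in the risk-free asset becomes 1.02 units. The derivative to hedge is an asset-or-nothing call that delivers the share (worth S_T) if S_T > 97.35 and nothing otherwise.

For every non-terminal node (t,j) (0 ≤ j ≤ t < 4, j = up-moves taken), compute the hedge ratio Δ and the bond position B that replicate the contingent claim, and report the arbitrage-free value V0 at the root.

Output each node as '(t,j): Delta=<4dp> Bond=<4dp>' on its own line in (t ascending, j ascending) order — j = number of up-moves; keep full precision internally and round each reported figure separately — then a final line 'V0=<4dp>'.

(0,0): Delta=2.2136 Bond=-137.8124
(1,0): Delta=2.4836 Bond=-162.4349
(1,1): Delta=1.9272 Bond=-110.7511
(2,0): Delta=2.1838 Bond=-143.5924
(2,1): Delta=2.8015 Bond=-195.8079
(2,2): Delta=1.0000 Bond=0.0000
(3,0): Delta=0.0000 Bond=0.0000
(3,1): Delta=4.5000 Bond=-346.1883
(3,2): Delta=1.0000 Bond=0.0000
(3,3): Delta=1.0000 Bond=0.0000
V0=59.1960

The replicating-portfolio and risk-neutral prices coincide; use p* = (1.02−0.91)/(1.17−0.91) = 0.4231 for the latter.
Terminal values V(4,·): V(4,0)=0.0000, V(4,1)=0.0000, V(4,2)=100.8892, V(4,3)=129.7146, V(4,4)=166.7760
  t=3,j=0: stock 67.0678 → up 78.4693 (V=0.0000), down 61.0317 (V=0.0000). Price 0.0000; hedge Δ=0.0000, bond B=0.0000.
  t=3,j=1: stock 86.2301 → up 100.8892 (V=100.8892), down 78.4693 (V=0.0000). Price 41.8469; hedge Δ=4.5000, bond B=-346.1883.
  t=3,j=2: stock 110.8672 → up 129.7146 (V=129.7146), down 100.8892 (V=100.8892). Price 110.8672; hedge Δ=1.0000, bond B=0.0000.
  t=3,j=3: stock 142.5436 → up 166.7760 (V=166.7760), down 129.7146 (V=129.7146). Price 142.5436; hedge Δ=1.0000, bond B=0.0000.
  t=2,j=0: stock 73.7009 → up 86.2301 (V=41.8469), down 67.0678 (V=0.0000). Price 17.3573; hedge Δ=2.1838, bond B=-143.5924.
  t=2,j=1: stock 94.7583 → up 110.8672 (V=110.8672), down 86.2301 (V=41.8469). Price 69.6547; hedge Δ=2.8015, bond B=-195.8079.
  t=2,j=2: stock 121.8321 → up 142.5436 (V=142.5436), down 110.8672 (V=110.8672). Price 121.8321; hedge Δ=1.0000, bond B=0.0000.
  t=1,j=0: stock 80.9900 → up 94.7583 (V=69.6547), down 73.7009 (V=17.3573). Price 38.7090; hedge Δ=2.4836, bond B=-162.4349.
  t=1,j=1: stock 104.1300 → up 121.8321 (V=121.8321), down 94.7583 (V=69.6547). Price 89.9311; hedge Δ=1.9272, bond B=-110.7511.
  t=0,j=0: stock 89.0000 → up 104.1300 (V=89.9311), down 80.9900 (V=38.7090). Price 59.1960; hedge Δ=2.2136, bond B=-137.8124.
The time-0 hedge costs 59.1960, which is the no-arbitrage price.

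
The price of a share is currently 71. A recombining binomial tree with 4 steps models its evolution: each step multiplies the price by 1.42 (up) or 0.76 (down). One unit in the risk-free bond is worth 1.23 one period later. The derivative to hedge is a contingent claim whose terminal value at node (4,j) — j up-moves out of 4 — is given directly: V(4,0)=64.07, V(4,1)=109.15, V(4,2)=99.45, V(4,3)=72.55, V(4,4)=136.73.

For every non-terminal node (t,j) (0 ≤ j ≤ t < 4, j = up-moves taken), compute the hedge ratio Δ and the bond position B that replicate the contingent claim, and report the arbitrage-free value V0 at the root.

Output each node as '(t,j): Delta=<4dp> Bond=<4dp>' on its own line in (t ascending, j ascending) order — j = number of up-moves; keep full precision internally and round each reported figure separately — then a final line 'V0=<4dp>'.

(0,0): Delta=0.1233 Bond=34.1765
(1,0): Delta=-0.2577 Bond=62.5950
(1,1): Delta=0.2058 Bond=33.7264
(2,0): Delta=0.1823 Bond=58.9482
(2,1): Delta=-0.3529 Bond=84.2861
(2,2): Delta=0.3266 Bond=24.1803
(3,0): Delta=2.1915 Bond=9.8859
(3,1): Delta=-0.2524 Bond=97.8209
(3,2): Delta=-0.3746 Bond=106.0372
(3,3): Delta=0.4783 Bond=-1.1010
V0=42.9327

No-arbitrage ⇒ martingale measure with p* = (R−d)/(u−d) = 0.7121.
Terminal values V(4,·): V(4,0)=64.0700, V(4,1)=109.1500, V(4,2)=99.4500, V(4,3)=72.5500, V(4,4)=136.7300
(3,0): S=31.1673. Δ = (V_up−V_dn)/(S_up−S_dn) = (109.1500−64.0700)/(44.2576−23.6871) = 2.1915. V = [p*·109.1500 + (1−p*)·64.0700]/1.23 = 78.1890. B = V − Δ·S = 9.8859.
(3,1): S=58.2336. Δ = (V_up−V_dn)/(S_up−S_dn) = (99.4500−109.1500)/(82.6918−44.2576) = -0.2524. V = [p*·99.4500 + (1−p*)·109.1500]/1.23 = 83.1239. B = V − Δ·S = 97.8209.
(3,2): S=108.8049. Δ = (V_up−V_dn)/(S_up−S_dn) = (72.5500−99.4500)/(154.5030−82.6918) = -0.3746. V = [p*·72.5500 + (1−p*)·99.4500]/1.23 = 65.2796. B = V − Δ·S = 106.0372.
(3,3): S=203.2934. Δ = (V_up−V_dn)/(S_up−S_dn) = (136.7300−72.5500)/(288.6767−154.5030) = 0.4783. V = [p*·136.7300 + (1−p*)·72.5500]/1.23 = 96.1414. B = V − Δ·S = -1.1010.
(2,0): S=41.0096. Δ = (V_up−V_dn)/(S_up−S_dn) = (83.1239−78.1890)/(58.2336−31.1673) = 0.1823. V = [p*·83.1239 + (1−p*)·78.1890]/1.23 = 66.4254. B = V − Δ·S = 58.9482.
(2,1): S=76.6232. Δ = (V_up−V_dn)/(S_up−S_dn) = (65.2796−83.1239)/(108.8049−58.2336) = -0.3529. V = [p*·65.2796 + (1−p*)·83.1239]/1.23 = 57.2493. B = V − Δ·S = 84.2861.
(2,2): S=143.1644. Δ = (V_up−V_dn)/(S_up−S_dn) = (96.1414−65.2796)/(203.2934−108.8049) = 0.3266. V = [p*·96.1414 + (1−p*)·65.2796]/1.23 = 70.9406. B = V − Δ·S = 24.1803.
(1,0): S=53.9600. Δ = (V_up−V_dn)/(S_up−S_dn) = (57.2493−66.4254)/(76.6232−41.0096) = -0.2577. V = [p*·57.2493 + (1−p*)·66.4254]/1.23 = 48.6918. B = V − Δ·S = 62.5950.
(1,1): S=100.8200. Δ = (V_up−V_dn)/(S_up−S_dn) = (70.9406−57.2493)/(143.1644−76.6232) = 0.2058. V = [p*·70.9406 + (1−p*)·57.2493]/1.23 = 54.4709. B = V − Δ·S = 33.7264.
(0,0): S=71.0000. Δ = (V_up−V_dn)/(S_up−S_dn) = (54.4709−48.6918)/(100.8200−53.9600) = 0.1233. V = [p*·54.4709 + (1−p*)·48.6918]/1.23 = 42.9327. B = V − Δ·S = 34.1765.
Check: Δ(0,0)·S0 + B(0,0) = 42.9327 = V0.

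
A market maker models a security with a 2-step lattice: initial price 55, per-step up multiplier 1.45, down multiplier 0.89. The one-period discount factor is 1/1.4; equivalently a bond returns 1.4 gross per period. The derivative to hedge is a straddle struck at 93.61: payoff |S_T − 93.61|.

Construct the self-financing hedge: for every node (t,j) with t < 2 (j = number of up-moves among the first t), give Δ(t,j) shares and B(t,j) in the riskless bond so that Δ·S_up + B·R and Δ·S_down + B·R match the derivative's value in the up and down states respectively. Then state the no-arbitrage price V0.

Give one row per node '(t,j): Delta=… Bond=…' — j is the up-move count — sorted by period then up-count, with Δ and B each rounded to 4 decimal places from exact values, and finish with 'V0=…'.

(0,0): Delta=-0.0695 Bond=15.2273
(1,0): Delta=-1.0000 Bond=66.8643
(1,1): Delta=-0.0135 Bond=16.8529
V0=11.4027

Under the risk-neutral measure, an up-move has probability p* = (R−d)/(u−d) = 0.9107 and values discount at R = 1.4.
Terminal values V(2,·): V(2,0)=50.0445, V(2,1)=22.6325, V(2,2)=22.0275
  t=1,j=0: stock 48.9500 → up 70.9775 (V=22.6325), down 43.5655 (V=50.0445). Price 17.9143; hedge Δ=-1.0000, bond B=66.8643.
  t=1,j=1: stock 79.7500 → up 115.6375 (V=22.0275), down 70.9775 (V=22.6325). Price 15.7725; hedge Δ=-0.0135, bond B=16.8529.
  t=0,j=0: stock 55.0000 → up 79.7500 (V=15.7725), down 48.9500 (V=17.9143). Price 11.4027; hedge Δ=-0.0695, bond B=15.2273.
Self-financing check: at every node Δ·S+B equals the discounted successor values.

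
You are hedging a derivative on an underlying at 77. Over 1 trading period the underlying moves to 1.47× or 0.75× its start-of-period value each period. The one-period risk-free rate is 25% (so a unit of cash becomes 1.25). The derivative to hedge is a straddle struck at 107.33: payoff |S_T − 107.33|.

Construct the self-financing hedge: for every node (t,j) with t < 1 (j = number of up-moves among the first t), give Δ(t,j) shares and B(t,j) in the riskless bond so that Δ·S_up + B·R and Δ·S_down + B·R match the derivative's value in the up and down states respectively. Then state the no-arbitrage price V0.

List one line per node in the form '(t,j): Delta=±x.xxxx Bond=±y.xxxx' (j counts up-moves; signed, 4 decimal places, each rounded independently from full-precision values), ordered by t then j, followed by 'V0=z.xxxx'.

No-arbitrage ⇒ martingale measure with p* = (R−d)/(u−d) = 0.6944.
At expiry t=1: V(1,0)=49.5800, V(1,1)=5.8600
  t=0,j=0: stock 77.0000 → up 113.1900 (V=5.8600), down 57.7500 (V=49.5800). Price 15.3751; hedge Δ=-0.7886, bond B=76.0973.
Self-financing check: at every node Δ·S+B equals the discounted successor values.

(0,0): Delta=-0.7886 Bond=76.0973
V0=15.3751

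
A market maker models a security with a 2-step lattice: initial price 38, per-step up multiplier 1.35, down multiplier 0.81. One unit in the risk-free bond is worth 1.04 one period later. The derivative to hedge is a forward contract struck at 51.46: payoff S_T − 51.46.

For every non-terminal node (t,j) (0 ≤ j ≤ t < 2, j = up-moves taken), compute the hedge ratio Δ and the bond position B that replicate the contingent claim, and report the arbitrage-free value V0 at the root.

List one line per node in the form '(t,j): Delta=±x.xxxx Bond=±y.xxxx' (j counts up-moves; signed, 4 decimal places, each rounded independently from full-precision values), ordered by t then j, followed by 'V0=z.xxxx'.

Under the risk-neutral measure, an up-move has probability p* = (R−d)/(u−d) = 0.4259 and values discount at R = 1.04.
Terminal values V(2,·): V(2,0)=-26.5282, V(2,1)=-9.9070, V(2,2)=17.7950
Node (1,0) S=30.7800: V=(p*·-9.9070+(1−p*)·-26.5282)/1.04=-18.7008; Δ=(-9.9070−-26.5282)/(41.5530−24.9318)=1.0000; B=V−Δ·S=-49.4808
Node (1,1) S=51.3000: V=(p*·17.7950+(1−p*)·-9.9070)/1.04=1.8192; Δ=(17.7950−-9.9070)/(69.2550−41.5530)=1.0000; B=V−Δ·S=-49.4808
Node (0,0) S=38.0000: V=(p*·1.8192+(1−p*)·-18.7008)/1.04=-9.5777; Δ=(1.8192−-18.7008)/(51.3000−30.7800)=1.0000; B=V−Δ·S=-47.5777
Self-financing check: at every node Δ·S+B equals the discounted successor values.

(0,0): Delta=1.0000 Bond=-47.5777
(1,0): Delta=1.0000 Bond=-49.4808
(1,1): Delta=1.0000 Bond=-49.4808
V0=-9.5777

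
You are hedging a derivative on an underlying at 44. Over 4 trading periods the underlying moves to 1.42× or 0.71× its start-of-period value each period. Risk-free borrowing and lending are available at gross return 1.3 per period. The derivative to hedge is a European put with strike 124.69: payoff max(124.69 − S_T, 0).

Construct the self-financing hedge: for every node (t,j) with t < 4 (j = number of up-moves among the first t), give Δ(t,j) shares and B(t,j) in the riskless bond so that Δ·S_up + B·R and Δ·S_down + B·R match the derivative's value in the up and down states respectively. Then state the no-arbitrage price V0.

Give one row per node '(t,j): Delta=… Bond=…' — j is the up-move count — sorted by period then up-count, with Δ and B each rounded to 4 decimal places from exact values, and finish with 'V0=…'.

(0,0): Delta=-0.5468 Bond=32.7663
(1,0): Delta=-1.0000 Bond=56.7547
(1,1): Delta=-0.5007 Bond=39.7165
(2,0): Delta=-1.0000 Bond=73.7811
(2,1): Delta=-1.0000 Bond=73.7811
(2,2): Delta=-0.4499 Bond=47.1265
(3,0): Delta=-1.0000 Bond=95.9154
(3,1): Delta=-1.0000 Bond=95.9154
(3,2): Delta=-1.0000 Bond=95.9154
(3,3): Delta=-0.3940 Bond=54.2167
V0=8.7078

The replicating-portfolio and risk-neutral prices coincide; use p* = (1.3−0.71)/(1.42−0.71) = 0.8310 for the latter.
Terminal values V(4,·): V(4,0)=113.5089, V(4,1)=102.3277, V(4,2)=79.9654, V(4,3)=35.2409, V(4,4)=0.0000
Node (3,0) S=15.7481: V=(p*·102.3277+(1−p*)·113.5089)/1.3=80.1673; Δ=(102.3277−113.5089)/(22.3623−11.1811)=-1.0000; B=V−Δ·S=95.9154
Node (3,1) S=31.4962: V=(p*·79.9654+(1−p*)·102.3277)/1.3=64.4192; Δ=(79.9654−102.3277)/(44.7246−22.3623)=-1.0000; B=V−Δ·S=95.9154
Node (3,2) S=62.9923: V=(p*·35.2409+(1−p*)·79.9654)/1.3=32.9230; Δ=(35.2409−79.9654)/(89.4491−44.7246)=-1.0000; B=V−Δ·S=95.9154
Node (3,3) S=125.9847: V=(p*·0.0000+(1−p*)·35.2409)/1.3=4.5817; Δ=(0.0000−35.2409)/(178.8982−89.4491)=-0.3940; B=V−Δ·S=54.2167
Node (2,0) S=22.1804: V=(p*·64.4192+(1−p*)·80.1673)/1.3=51.6007; Δ=(64.4192−80.1673)/(31.4962−15.7481)=-1.0000; B=V−Δ·S=73.7811
Node (2,1) S=44.3608: V=(p*·32.9230+(1−p*)·64.4192)/1.3=29.4203; Δ=(32.9230−64.4192)/(62.9923−31.4962)=-1.0000; B=V−Δ·S=73.7811
Node (2,2) S=88.7216: V=(p*·4.5817+(1−p*)·32.9230)/1.3=7.2091; Δ=(4.5817−32.9230)/(125.9847−62.9923)=-0.4499; B=V−Δ·S=47.1265
Node (1,0) S=31.2400: V=(p*·29.4203+(1−p*)·51.6007)/1.3=25.5147; Δ=(29.4203−51.6007)/(44.3608−22.1804)=-1.0000; B=V−Δ·S=56.7547
Node (1,1) S=62.4800: V=(p*·7.2091+(1−p*)·29.4203)/1.3=8.4331; Δ=(7.2091−29.4203)/(88.7216−44.3608)=-0.5007; B=V−Δ·S=39.7165
Node (0,0) S=44.0000: V=(p*·8.4331+(1−p*)·25.5147)/1.3=8.7078; Δ=(8.4331−25.5147)/(62.4800−31.2400)=-0.5468; B=V−Δ·S=32.7663
Self-financing check: at every node Δ·S+B equals the discounted successor values.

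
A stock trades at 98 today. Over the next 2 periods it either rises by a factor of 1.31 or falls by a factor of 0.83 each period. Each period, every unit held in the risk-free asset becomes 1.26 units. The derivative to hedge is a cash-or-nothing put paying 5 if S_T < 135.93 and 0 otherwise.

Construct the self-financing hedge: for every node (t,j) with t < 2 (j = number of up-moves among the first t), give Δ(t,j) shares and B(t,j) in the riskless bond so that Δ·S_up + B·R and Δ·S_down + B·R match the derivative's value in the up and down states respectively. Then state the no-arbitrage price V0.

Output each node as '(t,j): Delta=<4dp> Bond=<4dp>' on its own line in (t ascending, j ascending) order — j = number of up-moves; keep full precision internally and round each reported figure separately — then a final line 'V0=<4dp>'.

Risk-neutral probability p* = (R−d)/(u−d) = (1.26−0.83)/(1.31−0.83) = 0.8958.
Terminal values V(2,·): V(2,0)=5.0000, V(2,1)=5.0000, V(2,2)=0.0000
(1,0): S=81.3400. Δ = (V_up−V_dn)/(S_up−S_dn) = (5.0000−5.0000)/(106.5554−67.5122) = 0.0000. V = [p*·5.0000 + (1−p*)·5.0000]/1.26 = 3.9683. B = V − Δ·S = 3.9683.
(1,1): S=128.3800. Δ = (V_up−V_dn)/(S_up−S_dn) = (0.0000−5.0000)/(168.1778−106.5554) = -0.0811. V = [p*·0.0000 + (1−p*)·5.0000]/1.26 = 0.4134. B = V − Δ·S = 10.8300.
(0,0): S=98.0000. Δ = (V_up−V_dn)/(S_up−S_dn) = (0.4134−3.9683)/(128.3800−81.3400) = -0.0756. V = [p*·0.4134 + (1−p*)·3.9683]/1.26 = 0.6220. B = V − Δ·S = 8.0280.
Root portfolio cost Δ·98+B reproduces V0=0.6220.

(0,0): Delta=-0.0756 Bond=8.0280
(1,0): Delta=0.0000 Bond=3.9683
(1,1): Delta=-0.0811 Bond=10.8300
V0=0.6220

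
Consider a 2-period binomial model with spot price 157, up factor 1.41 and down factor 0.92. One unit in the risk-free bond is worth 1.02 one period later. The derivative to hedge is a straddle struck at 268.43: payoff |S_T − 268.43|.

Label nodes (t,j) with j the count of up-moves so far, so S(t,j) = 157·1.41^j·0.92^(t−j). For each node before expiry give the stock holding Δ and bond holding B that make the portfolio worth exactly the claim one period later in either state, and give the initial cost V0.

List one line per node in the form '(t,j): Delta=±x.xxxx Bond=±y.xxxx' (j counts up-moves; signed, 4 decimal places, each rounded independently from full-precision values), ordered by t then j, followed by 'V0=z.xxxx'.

(0,0): Delta=-0.7727 Bond=225.8163
(1,0): Delta=-1.0000 Bond=263.1667
(1,1): Delta=-0.1942 Bond=102.2801
V0=104.5055

No-arbitrage ⇒ martingale measure with p* = (R−d)/(u−d) = 0.2041.
Payoff layer (t=2): V(2,0)=135.5452, V(2,1)=64.7696, V(2,2)=43.7017
(1,0): S=144.4400. Δ = (V_up−V_dn)/(S_up−S_dn) = (64.7696−135.5452)/(203.6604−132.8848) = -1.0000. V = [p*·64.7696 + (1−p*)·135.5452]/1.02 = 118.7267. B = V − Δ·S = 263.1667.
(1,1): S=221.3700. Δ = (V_up−V_dn)/(S_up−S_dn) = (43.7017−64.7696)/(312.1317−203.6604) = -0.1942. V = [p*·43.7017 + (1−p*)·64.7696]/1.02 = 59.2843. B = V − Δ·S = 102.2801.
(0,0): S=157.0000. Δ = (V_up−V_dn)/(S_up−S_dn) = (59.2843−118.7267)/(221.3700−144.4400) = -0.7727. V = [p*·59.2843 + (1−p*)·118.7267]/1.02 = 104.5055. B = V − Δ·S = 225.8163.
Check: Δ(0,0)·S0 + B(0,0) = 104.5055 = V0.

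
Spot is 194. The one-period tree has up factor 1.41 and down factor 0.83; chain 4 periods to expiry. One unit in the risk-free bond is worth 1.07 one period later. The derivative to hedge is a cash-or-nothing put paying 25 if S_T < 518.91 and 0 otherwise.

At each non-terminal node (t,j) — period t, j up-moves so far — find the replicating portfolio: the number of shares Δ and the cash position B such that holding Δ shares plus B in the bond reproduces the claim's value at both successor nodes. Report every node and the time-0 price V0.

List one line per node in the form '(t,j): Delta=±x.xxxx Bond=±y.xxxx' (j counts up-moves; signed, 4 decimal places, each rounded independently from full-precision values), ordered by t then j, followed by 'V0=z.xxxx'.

No-arbitrage ⇒ martingale measure with p* = (R−d)/(u−d) = 0.4138.
Payoff layer (t=4): V(4,0)=25.0000, V(4,1)=25.0000, V(4,2)=25.0000, V(4,3)=25.0000, V(4,4)=0.0000
(3,0): S=110.9267. Δ = (V_up−V_dn)/(S_up−S_dn) = (25.0000−25.0000)/(156.4066−92.0691) = 0.0000. V = [p*·25.0000 + (1−p*)·25.0000]/1.07 = 23.3645. B = V − Δ·S = 23.3645.
(3,1): S=188.4417. Δ = (V_up−V_dn)/(S_up−S_dn) = (25.0000−25.0000)/(265.7028−156.4066) = 0.0000. V = [p*·25.0000 + (1−p*)·25.0000]/1.07 = 23.3645. B = V − Δ·S = 23.3645.
(3,2): S=320.1239. Δ = (V_up−V_dn)/(S_up−S_dn) = (25.0000−25.0000)/(451.3746−265.7028) = 0.0000. V = [p*·25.0000 + (1−p*)·25.0000]/1.07 = 23.3645. B = V − Δ·S = 23.3645.
(3,3): S=543.8249. Δ = (V_up−V_dn)/(S_up−S_dn) = (0.0000−25.0000)/(766.7931−451.3746) = -0.0793. V = [p*·0.0000 + (1−p*)·25.0000]/1.07 = 13.6964. B = V − Δ·S = 56.7999.
(2,0): S=133.6466. Δ = (V_up−V_dn)/(S_up−S_dn) = (23.3645−23.3645)/(188.4417−110.9267) = 0.0000. V = [p*·23.3645 + (1−p*)·23.3645]/1.07 = 21.8360. B = V − Δ·S = 21.8360.
(2,1): S=227.0382. Δ = (V_up−V_dn)/(S_up−S_dn) = (23.3645−23.3645)/(320.1239−188.4417) = 0.0000. V = [p*·23.3645 + (1−p*)·23.3645]/1.07 = 21.8360. B = V − Δ·S = 21.8360.
(2,2): S=385.6914. Δ = (V_up−V_dn)/(S_up−S_dn) = (13.6964−23.3645)/(543.8249−320.1239) = -0.0432. V = [p*·13.6964 + (1−p*)·23.3645]/1.07 = 18.0971. B = V − Δ·S = 34.7662.
(1,0): S=161.0200. Δ = (V_up−V_dn)/(S_up−S_dn) = (21.8360−21.8360)/(227.0382−133.6466) = 0.0000. V = [p*·21.8360 + (1−p*)·21.8360]/1.07 = 20.4074. B = V − Δ·S = 20.4074.
(1,1): S=273.5400. Δ = (V_up−V_dn)/(S_up−S_dn) = (18.0971−21.8360)/(385.6914−227.0382) = -0.0236. V = [p*·18.0971 + (1−p*)·21.8360]/1.07 = 18.9615. B = V − Δ·S = 25.4079.
(0,0): S=194.0000. Δ = (V_up−V_dn)/(S_up−S_dn) = (18.9615−20.4074)/(273.5400−161.0200) = -0.0129. V = [p*·18.9615 + (1−p*)·20.4074]/1.07 = 18.5132. B = V − Δ·S = 21.0061.
Self-financing check: at every node Δ·S+B equals the discounted successor values.

(0,0): Delta=-0.0129 Bond=21.0061
(1,0): Delta=0.0000 Bond=20.4074
(1,1): Delta=-0.0236 Bond=25.4079
(2,0): Delta=0.0000 Bond=21.8360
(2,1): Delta=0.0000 Bond=21.8360
(2,2): Delta=-0.0432 Bond=34.7662
(3,0): Delta=0.0000 Bond=23.3645
(3,1): Delta=0.0000 Bond=23.3645
(3,2): Delta=0.0000 Bond=23.3645
(3,3): Delta=-0.0793 Bond=56.7999
V0=18.5132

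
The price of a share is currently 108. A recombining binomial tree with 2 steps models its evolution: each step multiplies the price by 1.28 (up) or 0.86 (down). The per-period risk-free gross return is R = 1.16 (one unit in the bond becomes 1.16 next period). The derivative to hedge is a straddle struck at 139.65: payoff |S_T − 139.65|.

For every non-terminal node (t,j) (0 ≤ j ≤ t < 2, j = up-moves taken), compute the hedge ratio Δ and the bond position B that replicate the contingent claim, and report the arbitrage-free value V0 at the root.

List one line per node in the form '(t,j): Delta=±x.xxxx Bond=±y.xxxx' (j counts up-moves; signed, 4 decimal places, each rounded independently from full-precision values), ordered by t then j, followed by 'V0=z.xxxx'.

(0,0): Delta=0.0126 Bond=22.7031
(1,0): Delta=-1.0000 Bond=120.3879
(1,1): Delta=0.2848 Bond=-11.2853
V0=24.0663

Since d<R<u, set p* = (R−d)/(u−d) = 0.7143; price each node as the discounted p*-expectation of its children.
At expiry t=2: V(2,0)=59.7732, V(2,1)=20.7636, V(2,2)=37.2972
Node (1,0) S=92.8800: V=(p*·20.7636+(1−p*)·59.7732)/1.16=27.5079; Δ=(20.7636−59.7732)/(118.8864−79.8768)=-1.0000; B=V−Δ·S=120.3879
Node (1,1) S=138.2400: V=(p*·37.2972+(1−p*)·20.7636)/1.16=28.0804; Δ=(37.2972−20.7636)/(176.9472−118.8864)=0.2848; B=V−Δ·S=-11.2853
Node (0,0) S=108.0000: V=(p*·28.0804+(1−p*)·27.5079)/1.16=24.0663; Δ=(28.0804−27.5079)/(138.2400−92.8800)=0.0126; B=V−Δ·S=22.7031
Root portfolio cost Δ·108+B reproduces V0=24.0663.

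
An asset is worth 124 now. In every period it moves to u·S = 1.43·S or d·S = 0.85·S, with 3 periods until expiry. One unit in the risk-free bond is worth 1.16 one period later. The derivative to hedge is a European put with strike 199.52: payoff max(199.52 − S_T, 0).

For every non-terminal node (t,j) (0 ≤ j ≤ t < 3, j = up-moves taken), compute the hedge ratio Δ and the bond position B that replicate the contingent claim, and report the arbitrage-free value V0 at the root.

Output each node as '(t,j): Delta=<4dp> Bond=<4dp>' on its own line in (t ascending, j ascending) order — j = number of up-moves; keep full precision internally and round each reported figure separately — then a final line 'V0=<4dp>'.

Under the risk-neutral measure, an up-move has probability p* = (R−d)/(u−d) = 0.5345 and values discount at R = 1.16.
At expiry t=3: V(3,0)=123.3685, V(3,1)=71.4063, V(3,2)=0.0000, V(3,3)=0.0000
(2,0): S=89.5900. Δ = (V_up−V_dn)/(S_up−S_dn) = (71.4063−123.3685)/(128.1137−76.1515) = -1.0000. V = [p*·71.4063 + (1−p*)·123.3685]/1.16 = 82.4100. B = V − Δ·S = 172.0000.
(2,1): S=150.7220. Δ = (V_up−V_dn)/(S_up−S_dn) = (0.0000−71.4063)/(215.5325−128.1137) = -0.8168. V = [p*·0.0000 + (1−p*)·71.4063]/1.16 = 28.6559. B = V − Δ·S = 151.7702.
(2,2): S=253.5676. Δ = (V_up−V_dn)/(S_up−S_dn) = (0.0000−0.0000)/(362.6017−215.5325) = 0.0000. V = [p*·0.0000 + (1−p*)·0.0000]/1.16 = 0.0000. B = V − Δ·S = 0.0000.
(1,0): S=105.4000. Δ = (V_up−V_dn)/(S_up−S_dn) = (28.6559−82.4100)/(150.7220−89.5900) = -0.8793. V = [p*·28.6559 + (1−p*)·82.4100]/1.16 = 46.2753. B = V − Δ·S = 138.9548.
(1,1): S=177.3200. Δ = (V_up−V_dn)/(S_up−S_dn) = (0.0000−28.6559)/(253.5676−150.7220) = -0.2786. V = [p*·0.0000 + (1−p*)·28.6559]/1.16 = 11.4998. B = V − Δ·S = 60.9066.
(0,0): S=124.0000. Δ = (V_up−V_dn)/(S_up−S_dn) = (11.4998−46.2753)/(177.3200−105.4000) = -0.4835. V = [p*·11.4998 + (1−p*)·46.2753]/1.16 = 23.8693. B = V − Δ·S = 83.8270.
Each (Δ,B) replicates both successor values, so the strategy is self-financing and V0 is arbitrage-free.

(0,0): Delta=-0.4835 Bond=83.8270
(1,0): Delta=-0.8793 Bond=138.9548
(1,1): Delta=-0.2786 Bond=60.9066
(2,0): Delta=-1.0000 Bond=172.0000
(2,1): Delta=-0.8168 Bond=151.7702
(2,2): Delta=0.0000 Bond=0.0000
V0=23.8693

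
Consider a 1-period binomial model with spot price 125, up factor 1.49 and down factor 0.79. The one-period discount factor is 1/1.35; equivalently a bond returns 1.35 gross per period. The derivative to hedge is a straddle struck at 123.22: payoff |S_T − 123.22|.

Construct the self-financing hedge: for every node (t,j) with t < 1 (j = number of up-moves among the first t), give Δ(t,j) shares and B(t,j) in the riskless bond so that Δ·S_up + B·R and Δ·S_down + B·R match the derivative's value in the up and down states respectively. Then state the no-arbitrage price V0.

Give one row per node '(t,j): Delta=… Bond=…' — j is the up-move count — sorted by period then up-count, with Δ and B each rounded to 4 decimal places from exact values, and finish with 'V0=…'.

(0,0): Delta=0.4407 Bond=-14.1094
V0=40.9763

Under the risk-neutral measure, an up-move has probability p* = (R−d)/(u−d) = 0.8000 and values discount at R = 1.35.
Terminal values V(1,·): V(1,0)=24.4700, V(1,1)=63.0300
(0,0): S=125.0000. Δ = (V_up−V_dn)/(S_up−S_dn) = (63.0300−24.4700)/(186.2500−98.7500) = 0.4407. V = [p*·63.0300 + (1−p*)·24.4700]/1.35 = 40.9763. B = V − Δ·S = -14.1094.
The time-0 hedge costs 40.9763, which is the no-arbitrage price.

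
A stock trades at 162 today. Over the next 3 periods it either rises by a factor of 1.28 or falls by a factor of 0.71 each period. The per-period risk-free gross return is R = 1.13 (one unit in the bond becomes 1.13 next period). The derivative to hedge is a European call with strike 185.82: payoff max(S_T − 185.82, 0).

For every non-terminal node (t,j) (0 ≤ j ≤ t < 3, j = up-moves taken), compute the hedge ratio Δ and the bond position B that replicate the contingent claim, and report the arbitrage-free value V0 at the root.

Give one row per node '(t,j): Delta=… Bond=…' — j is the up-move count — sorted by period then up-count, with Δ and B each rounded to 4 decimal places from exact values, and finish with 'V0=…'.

(0,0): Delta=0.7053 Bond=-70.8008
(1,0): Delta=0.0261 Bond=-1.8895
(1,1): Delta=0.8398 Bond=-107.9033
(2,0): Delta=0.0000 Bond=0.0000
(2,1): Delta=0.0313 Bond=-2.8977
(2,2): Delta=1.0000 Bond=-164.4425
V0=43.4565

Under the risk-neutral measure, an up-move has probability p* = (R−d)/(u−d) = 0.7368 and values discount at R = 1.13.
Payoff layer (t=3): V(3,0)=0.0000, V(3,1)=0.0000, V(3,2)=2.6288, V(3,3)=153.9186
(2,0): S=81.6642. Δ = (V_up−V_dn)/(S_up−S_dn) = (0.0000−0.0000)/(104.5302−57.9816) = 0.0000. V = [p*·0.0000 + (1−p*)·0.0000]/1.13 = 0.0000. B = V − Δ·S = 0.0000.
(2,1): S=147.2256. Δ = (V_up−V_dn)/(S_up−S_dn) = (2.6288−0.0000)/(188.4488−104.5302) = 0.0313. V = [p*·2.6288 + (1−p*)·0.0000]/1.13 = 1.7141. B = V − Δ·S = -2.8977.
(2,2): S=265.4208. Δ = (V_up−V_dn)/(S_up−S_dn) = (153.9186−2.6288)/(339.7386−188.4488) = 1.0000. V = [p*·153.9186 + (1−p*)·2.6288]/1.13 = 100.9783. B = V − Δ·S = -164.4425.
(1,0): S=115.0200. Δ = (V_up−V_dn)/(S_up−S_dn) = (1.7141−0.0000)/(147.2256−81.6642) = 0.0261. V = [p*·1.7141 + (1−p*)·0.0000]/1.13 = 1.1177. B = V − Δ·S = -1.8895.
(1,1): S=207.3600. Δ = (V_up−V_dn)/(S_up−S_dn) = (100.9783−1.7141)/(265.4208−147.2256) = 0.8398. V = [p*·100.9783 + (1−p*)·1.7141]/1.13 = 66.2444. B = V − Δ·S = -107.9033.
(0,0): S=162.0000. Δ = (V_up−V_dn)/(S_up−S_dn) = (66.2444−1.1177)/(207.3600−115.0200) = 0.7053. V = [p*·66.2444 + (1−p*)·1.1177]/1.13 = 43.4565. B = V − Δ·S = -70.8008.
The time-0 hedge costs 43.4565, which is the no-arbitrage price.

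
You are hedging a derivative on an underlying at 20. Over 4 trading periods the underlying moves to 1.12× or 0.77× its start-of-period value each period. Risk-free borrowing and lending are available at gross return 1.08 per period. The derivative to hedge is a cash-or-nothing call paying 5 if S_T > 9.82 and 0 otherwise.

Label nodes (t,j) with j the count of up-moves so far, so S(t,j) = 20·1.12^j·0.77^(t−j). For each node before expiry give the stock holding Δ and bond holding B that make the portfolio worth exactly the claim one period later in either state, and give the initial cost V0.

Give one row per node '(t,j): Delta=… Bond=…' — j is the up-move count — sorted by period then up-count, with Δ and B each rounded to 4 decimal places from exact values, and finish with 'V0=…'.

No-arbitrage ⇒ martingale measure with p* = (R−d)/(u−d) = 0.8857.
Payoff layer (t=4): V(4,0)=0.0000, V(4,1)=5.0000, V(4,2)=5.0000, V(4,3)=5.0000, V(4,4)=5.0000
(3,0): S=9.1307. Δ = (V_up−V_dn)/(S_up−S_dn) = (5.0000−0.0000)/(10.2263−7.0306) = 1.5646. V = [p*·5.0000 + (1−p*)·0.0000]/1.08 = 4.1005. B = V − Δ·S = -10.1852.
(3,1): S=13.2810. Δ = (V_up−V_dn)/(S_up−S_dn) = (5.0000−5.0000)/(14.8747−10.2263) = 0.0000. V = [p*·5.0000 + (1−p*)·5.0000]/1.08 = 4.6296. B = V − Δ·S = 4.6296.
(3,2): S=19.3178. Δ = (V_up−V_dn)/(S_up−S_dn) = (5.0000−5.0000)/(21.6359−14.8747) = 0.0000. V = [p*·5.0000 + (1−p*)·5.0000]/1.08 = 4.6296. B = V − Δ·S = 4.6296.
(3,3): S=28.0986. Δ = (V_up−V_dn)/(S_up−S_dn) = (5.0000−5.0000)/(31.4704−21.6359) = 0.0000. V = [p*·5.0000 + (1−p*)·5.0000]/1.08 = 4.6296. B = V − Δ·S = 4.6296.
(2,0): S=11.8580. Δ = (V_up−V_dn)/(S_up−S_dn) = (4.6296−4.1005)/(13.2810−9.1307) = 0.1275. V = [p*·4.6296 + (1−p*)·4.1005]/1.08 = 4.2307. B = V − Δ·S = 2.7190.
(2,1): S=17.2480. Δ = (V_up−V_dn)/(S_up−S_dn) = (4.6296−4.6296)/(19.3178−13.2810) = 0.0000. V = [p*·4.6296 + (1−p*)·4.6296]/1.08 = 4.2867. B = V − Δ·S = 4.2867.
(2,2): S=25.0880. Δ = (V_up−V_dn)/(S_up−S_dn) = (4.6296−4.6296)/(28.0986−19.3178) = 0.0000. V = [p*·4.6296 + (1−p*)·4.6296]/1.08 = 4.2867. B = V − Δ·S = 4.2867.
(1,0): S=15.4000. Δ = (V_up−V_dn)/(S_up−S_dn) = (4.2867−4.2307)/(17.2480−11.8580) = 0.0104. V = [p*·4.2867 + (1−p*)·4.2307]/1.08 = 3.9632. B = V − Δ·S = 3.8033.
(1,1): S=22.4000. Δ = (V_up−V_dn)/(S_up−S_dn) = (4.2867−4.2867)/(25.0880−17.2480) = 0.0000. V = [p*·4.2867 + (1−p*)·4.2867]/1.08 = 3.9692. B = V − Δ·S = 3.9692.
(0,0): S=20.0000. Δ = (V_up−V_dn)/(S_up−S_dn) = (3.9692−3.9632)/(22.4000−15.4000) = 0.0008. V = [p*·3.9692 + (1−p*)·3.9632]/1.08 = 3.6745. B = V − Δ·S = 3.6576.
Self-financing check: at every node Δ·S+B equals the discounted successor values.

(0,0): Delta=0.0008 Bond=3.6576
(1,0): Delta=0.0104 Bond=3.8033
(1,1): Delta=0.0000 Bond=3.9692
(2,0): Delta=0.1275 Bond=2.7190
(2,1): Delta=0.0000 Bond=4.2867
(2,2): Delta=0.0000 Bond=4.2867
(3,0): Delta=1.5646 Bond=-10.1852
(3,1): Delta=0.0000 Bond=4.6296
(3,2): Delta=0.0000 Bond=4.6296
(3,3): Delta=0.0000 Bond=4.6296
V0=3.6745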